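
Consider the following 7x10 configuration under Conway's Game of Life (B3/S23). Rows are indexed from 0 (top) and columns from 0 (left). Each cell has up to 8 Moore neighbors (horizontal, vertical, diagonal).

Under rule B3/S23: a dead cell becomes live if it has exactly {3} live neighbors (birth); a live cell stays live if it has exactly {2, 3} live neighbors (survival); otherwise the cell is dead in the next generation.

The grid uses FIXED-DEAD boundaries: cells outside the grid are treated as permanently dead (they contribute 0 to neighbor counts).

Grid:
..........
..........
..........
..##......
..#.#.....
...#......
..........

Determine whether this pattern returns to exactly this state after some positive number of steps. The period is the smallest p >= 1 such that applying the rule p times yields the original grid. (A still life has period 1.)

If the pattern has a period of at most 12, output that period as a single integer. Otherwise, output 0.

Simulating and comparing each generation to the original:
Gen 0 (original, given above): 5 live cells
Gen 1: 5 live cells, MATCHES original -> period = 1

Answer: 1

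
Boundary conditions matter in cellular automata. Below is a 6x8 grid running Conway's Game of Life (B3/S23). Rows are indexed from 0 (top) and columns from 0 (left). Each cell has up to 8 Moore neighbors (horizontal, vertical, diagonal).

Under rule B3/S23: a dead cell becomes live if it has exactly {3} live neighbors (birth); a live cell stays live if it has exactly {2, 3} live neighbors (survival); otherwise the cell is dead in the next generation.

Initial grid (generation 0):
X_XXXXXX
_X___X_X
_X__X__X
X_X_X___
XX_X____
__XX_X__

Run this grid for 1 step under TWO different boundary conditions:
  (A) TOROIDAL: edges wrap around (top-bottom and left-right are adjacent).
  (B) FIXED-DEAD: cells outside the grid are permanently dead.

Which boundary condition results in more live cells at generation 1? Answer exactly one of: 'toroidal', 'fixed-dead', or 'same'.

Under TOROIDAL boundary, generation 1:
X______X
_X______
_XXXXXXX
__X_X__X
X_______
_____X__
Population = 15

Under FIXED-DEAD boundary, generation 1:
_XXXXX_X
XX_____X
XXXXXXX_
X_X_X___
X_______
_XXXX___
Population = 24

Comparison: toroidal=15, fixed-dead=24 -> fixed-dead

Answer: fixed-dead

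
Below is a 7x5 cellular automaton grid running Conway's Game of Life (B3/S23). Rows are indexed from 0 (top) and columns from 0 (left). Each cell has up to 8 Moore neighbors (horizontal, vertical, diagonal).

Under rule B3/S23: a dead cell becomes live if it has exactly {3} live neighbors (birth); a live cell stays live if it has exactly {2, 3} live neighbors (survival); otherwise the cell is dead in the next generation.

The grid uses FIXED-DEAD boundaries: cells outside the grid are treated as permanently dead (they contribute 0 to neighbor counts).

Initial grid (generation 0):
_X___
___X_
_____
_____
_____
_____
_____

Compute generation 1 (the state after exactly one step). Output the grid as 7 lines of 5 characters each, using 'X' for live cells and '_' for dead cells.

Simulating step by step:
Generation 0 (given above): 2 live cells
Generation 1: 0 live cells
(generation 1 grid is the final answer)

Answer: _____
_____
_____
_____
_____
_____
_____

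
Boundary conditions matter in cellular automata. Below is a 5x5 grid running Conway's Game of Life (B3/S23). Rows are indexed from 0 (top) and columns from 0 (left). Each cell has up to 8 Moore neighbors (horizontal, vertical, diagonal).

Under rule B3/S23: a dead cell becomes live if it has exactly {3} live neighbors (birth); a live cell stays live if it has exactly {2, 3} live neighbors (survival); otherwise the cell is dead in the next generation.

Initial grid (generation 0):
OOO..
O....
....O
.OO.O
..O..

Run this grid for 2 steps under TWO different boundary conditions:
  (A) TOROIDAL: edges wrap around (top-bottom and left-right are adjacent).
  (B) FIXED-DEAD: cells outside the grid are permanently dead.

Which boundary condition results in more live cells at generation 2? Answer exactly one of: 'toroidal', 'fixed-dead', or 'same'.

Answer: toroidal

Derivation:
Under TOROIDAL boundary, generation 2:
OO..O
..O..
...O.
OOOOO
O.O..
Population = 12

Under FIXED-DEAD boundary, generation 2:
OO...
O.O..
OO...
O....
.O.O.
Population = 9

Comparison: toroidal=12, fixed-dead=9 -> toroidal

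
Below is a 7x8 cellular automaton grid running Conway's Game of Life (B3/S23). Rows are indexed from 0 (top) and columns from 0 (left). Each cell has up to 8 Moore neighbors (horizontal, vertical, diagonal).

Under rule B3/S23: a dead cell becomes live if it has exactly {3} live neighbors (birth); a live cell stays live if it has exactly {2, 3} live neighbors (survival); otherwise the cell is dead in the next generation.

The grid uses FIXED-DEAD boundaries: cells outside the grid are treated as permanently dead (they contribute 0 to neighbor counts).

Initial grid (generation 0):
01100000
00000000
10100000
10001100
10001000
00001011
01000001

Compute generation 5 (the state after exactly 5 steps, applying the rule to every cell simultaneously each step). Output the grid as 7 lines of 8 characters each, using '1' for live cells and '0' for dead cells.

Simulating step by step:
Generation 0 (given above): 14 live cells
Generation 1: 14 live cells
00000000
00100000
01000000
10011100
00011010
00000111
00000011
Generation 2: 12 live cells
00000000
00000000
01111000
00110100
00010001
00001000
00000101
Generation 3: 9 live cells
00000000
00110000
01001000
01000000
00110000
00001010
00000000
Generation 4: 9 live cells
00000000
00110000
01010000
01010000
00110000
00010000
00000000
Generation 5: 12 live cells
(generation 5 grid is the final answer)

Answer: 00000000
00110000
01011000
01011000
00011000
00110000
00000000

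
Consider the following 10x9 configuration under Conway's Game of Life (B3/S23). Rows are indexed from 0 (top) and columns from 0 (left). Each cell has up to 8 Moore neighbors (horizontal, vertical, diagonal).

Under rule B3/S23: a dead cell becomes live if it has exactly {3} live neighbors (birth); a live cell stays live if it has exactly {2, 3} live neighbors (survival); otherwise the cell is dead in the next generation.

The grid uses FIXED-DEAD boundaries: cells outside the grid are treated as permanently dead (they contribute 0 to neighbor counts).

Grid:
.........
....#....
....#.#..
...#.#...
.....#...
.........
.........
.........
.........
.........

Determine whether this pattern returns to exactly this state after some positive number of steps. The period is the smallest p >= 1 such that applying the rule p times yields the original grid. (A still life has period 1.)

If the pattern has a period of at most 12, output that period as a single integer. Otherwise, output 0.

Simulating and comparing each generation to the original:
Gen 0 (original, given above): 6 live cells
Gen 1: 6 live cells, differs from original
Gen 2: 6 live cells, MATCHES original -> period = 2

Answer: 2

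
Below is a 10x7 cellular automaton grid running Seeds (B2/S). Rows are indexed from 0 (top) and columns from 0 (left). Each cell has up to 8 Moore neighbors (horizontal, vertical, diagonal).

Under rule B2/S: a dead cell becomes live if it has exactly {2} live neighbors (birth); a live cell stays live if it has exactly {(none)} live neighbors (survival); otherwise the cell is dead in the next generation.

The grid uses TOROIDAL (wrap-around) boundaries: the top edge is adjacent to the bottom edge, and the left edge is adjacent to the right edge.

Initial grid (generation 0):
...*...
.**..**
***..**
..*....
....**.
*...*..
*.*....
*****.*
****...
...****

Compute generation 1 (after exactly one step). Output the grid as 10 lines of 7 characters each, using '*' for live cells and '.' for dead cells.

Simulating step by step:
Generation 0 (given above): 31 live cells
Generation 1: 5 live cells
(generation 1 grid is the final answer)

Answer: .*.....
.......
....*..
.......
.*....*
.......
.......
.....*.
.......
.......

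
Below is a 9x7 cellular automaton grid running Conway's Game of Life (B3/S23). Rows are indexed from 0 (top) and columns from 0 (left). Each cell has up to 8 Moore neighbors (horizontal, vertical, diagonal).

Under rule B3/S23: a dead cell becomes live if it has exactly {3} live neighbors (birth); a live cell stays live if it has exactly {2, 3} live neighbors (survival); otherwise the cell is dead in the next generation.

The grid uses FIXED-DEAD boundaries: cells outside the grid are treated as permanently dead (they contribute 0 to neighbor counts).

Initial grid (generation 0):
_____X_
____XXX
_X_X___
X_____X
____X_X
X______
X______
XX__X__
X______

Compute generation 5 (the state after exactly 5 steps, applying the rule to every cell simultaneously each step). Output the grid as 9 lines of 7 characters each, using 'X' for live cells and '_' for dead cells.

Simulating step by step:
Generation 0 (given above): 16 live cells
Generation 1: 15 live cells
____XXX
____XXX
____X_X
_____X_
_____X_
_______
X______
XX_____
XX_____
Generation 2: 12 live cells
____X_X
___X___
____X_X
____XXX
_______
_______
XX_____
_______
XX_____
Generation 3: 8 live cells
_______
___XX__
___XX_X
____X_X
_____X_
_______
_______
_______
_______
Generation 4: 7 live cells
_______
___XXX_
_______
___XX_X
_____X_
_______
_______
_______
_______
Generation 5: 6 live cells
(generation 5 grid is the final answer)

Answer: ____X__
____X__
_______
____XX_
____XX_
_______
_______
_______
_______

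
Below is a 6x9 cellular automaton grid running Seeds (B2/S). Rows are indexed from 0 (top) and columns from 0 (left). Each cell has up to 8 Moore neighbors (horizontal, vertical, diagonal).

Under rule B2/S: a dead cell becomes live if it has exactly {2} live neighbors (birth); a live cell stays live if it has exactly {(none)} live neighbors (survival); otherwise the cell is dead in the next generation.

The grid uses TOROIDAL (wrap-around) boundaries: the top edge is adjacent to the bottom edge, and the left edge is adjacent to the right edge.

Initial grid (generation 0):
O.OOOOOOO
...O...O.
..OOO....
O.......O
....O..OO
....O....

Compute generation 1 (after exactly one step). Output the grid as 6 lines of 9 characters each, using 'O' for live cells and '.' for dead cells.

Simulating step by step:
Generation 0 (given above): 19 live cells
Generation 1: 12 live cells
(generation 1 grid is the final answer)

Answer: .O.......
O........
OO.....O.
.OO..O...
...O.O...
.OO......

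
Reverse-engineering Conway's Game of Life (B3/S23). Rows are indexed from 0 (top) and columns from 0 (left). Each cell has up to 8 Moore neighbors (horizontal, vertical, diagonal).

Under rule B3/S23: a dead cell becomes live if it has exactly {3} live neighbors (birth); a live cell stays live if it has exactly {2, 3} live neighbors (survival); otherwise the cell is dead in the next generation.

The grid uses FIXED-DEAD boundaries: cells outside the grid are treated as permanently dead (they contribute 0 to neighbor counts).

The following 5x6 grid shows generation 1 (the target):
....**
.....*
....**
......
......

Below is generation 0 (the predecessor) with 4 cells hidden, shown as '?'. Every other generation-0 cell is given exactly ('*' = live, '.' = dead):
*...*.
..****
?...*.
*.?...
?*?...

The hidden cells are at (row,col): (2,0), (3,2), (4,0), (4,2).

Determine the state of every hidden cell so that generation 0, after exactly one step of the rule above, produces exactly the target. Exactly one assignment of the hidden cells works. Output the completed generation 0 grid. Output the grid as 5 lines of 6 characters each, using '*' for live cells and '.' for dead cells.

Hidden generation-0 cells (in order): (2,0), (3,2), (4,0), (4,2).
A hidden cell only influences target cells in its own 3x3 neighborhood. Try each of the 2^4 = 16 assignments, step the completed generation 0 forward once under B3/S23, and compare with the target:
  (2,0)=. (3,2)=. (4,0)=. (4,2)=. -> step reproduces the target at every cell -> ACCEPT
  (2,0)=. (3,2)=. (4,0)=. (4,2)=* -> step gives (3,1)='*' but target has '.' -> reject
  (2,0)=. (3,2)=. (4,0)=* (4,2)=. -> step gives (3,0)='*' but target has '.' -> reject
  (2,0)=. (3,2)=. (4,0)=* (4,2)=* -> step gives (3,0)='*' but target has '.' -> reject
  (2,0)=. (3,2)=* (4,0)=. (4,2)=. -> step gives (2,1)='*' but target has '.' -> reject
  (2,0)=. (3,2)=* (4,0)=. (4,2)=* -> step gives (2,1)='*' but target has '.' -> reject
  (2,0)=. (3,2)=* (4,0)=* (4,2)=. -> step gives (2,1)='*' but target has '.' -> reject
  (2,0)=. (3,2)=* (4,0)=* (4,2)=* -> step gives (2,1)='*' but target has '.' -> reject
  (2,0)=* (3,2)=. (4,0)=. (4,2)=. -> step gives (1,1)='*' but target has '.' -> reject
  (2,0)=* (3,2)=. (4,0)=. (4,2)=* -> step gives (1,1)='*' but target has '.' -> reject
  (2,0)=* (3,2)=. (4,0)=* (4,2)=. -> step gives (1,1)='*' but target has '.' -> reject
  (2,0)=* (3,2)=. (4,0)=* (4,2)=* -> step gives (1,1)='*' but target has '.' -> reject
  (2,0)=* (3,2)=* (4,0)=. (4,2)=. -> step gives (1,1)='*' but target has '.' -> reject
  (2,0)=* (3,2)=* (4,0)=. (4,2)=* -> step gives (1,1)='*' but target has '.' -> reject
  (2,0)=* (3,2)=* (4,0)=* (4,2)=. -> step gives (1,1)='*' but target has '.' -> reject
  (2,0)=* (3,2)=* (4,0)=* (4,2)=* -> step gives (1,1)='*' but target has '.' -> reject
Unique solution: (2,0)=dead, (3,2)=dead, (4,0)=dead, (4,2)=dead.
Check: live-neighbor counts of every cell in the completed generation 0:
022433
121443
122433
121111
211000
Applying B3/S23 to generation 0 with these counts gives:
....**
.....*
....**
......
......
which matches the target exactly.

Answer: *...*.
..****
....*.
*.....
.*....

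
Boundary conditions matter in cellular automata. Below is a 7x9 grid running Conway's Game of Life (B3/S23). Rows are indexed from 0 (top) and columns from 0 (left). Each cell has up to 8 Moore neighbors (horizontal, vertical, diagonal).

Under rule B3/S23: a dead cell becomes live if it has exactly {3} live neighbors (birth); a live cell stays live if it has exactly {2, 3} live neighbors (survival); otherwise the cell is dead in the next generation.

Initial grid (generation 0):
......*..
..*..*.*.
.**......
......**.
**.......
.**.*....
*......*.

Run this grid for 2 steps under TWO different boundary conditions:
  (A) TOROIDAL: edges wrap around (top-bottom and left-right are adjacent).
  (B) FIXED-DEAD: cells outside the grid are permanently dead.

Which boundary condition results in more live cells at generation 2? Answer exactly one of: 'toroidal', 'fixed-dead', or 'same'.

Answer: toroidal

Derivation:
Under TOROIDAL boundary, generation 2:
***...**.
***...*.*
*..*.....
*..*....*
*.**....*
..*......
*.......*
Population = 22

Under FIXED-DEAD boundary, generation 2:
.........
.**...**.
*..*.....
*..*.....
*.**.....
*.*......
.........
Population = 13

Comparison: toroidal=22, fixed-dead=13 -> toroidal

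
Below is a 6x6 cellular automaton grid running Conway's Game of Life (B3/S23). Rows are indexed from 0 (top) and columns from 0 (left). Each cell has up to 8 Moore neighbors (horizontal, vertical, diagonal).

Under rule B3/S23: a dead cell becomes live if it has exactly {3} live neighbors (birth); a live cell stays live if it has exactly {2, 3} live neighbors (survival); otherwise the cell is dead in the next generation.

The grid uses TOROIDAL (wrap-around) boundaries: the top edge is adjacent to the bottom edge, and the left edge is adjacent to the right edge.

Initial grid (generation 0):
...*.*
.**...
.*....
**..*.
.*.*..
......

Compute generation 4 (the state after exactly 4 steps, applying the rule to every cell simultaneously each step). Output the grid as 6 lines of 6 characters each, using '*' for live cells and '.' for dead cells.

Simulating step by step:
Generation 0 (given above): 10 live cells
Generation 1: 11 live cells
..*...
***...
......
**....
***...
..*.*.
Generation 2: 11 live cells
..*...
.**...
..*...
*.*...
*.**.*
..*...
Generation 3: 15 live cells
..**..
.***..
..**..
*.*..*
*.**.*
..*...
Generation 4: 12 live cells
(generation 4 grid is the final answer)

Answer: ......
.*..*.
*...*.
*....*
*.****
....*.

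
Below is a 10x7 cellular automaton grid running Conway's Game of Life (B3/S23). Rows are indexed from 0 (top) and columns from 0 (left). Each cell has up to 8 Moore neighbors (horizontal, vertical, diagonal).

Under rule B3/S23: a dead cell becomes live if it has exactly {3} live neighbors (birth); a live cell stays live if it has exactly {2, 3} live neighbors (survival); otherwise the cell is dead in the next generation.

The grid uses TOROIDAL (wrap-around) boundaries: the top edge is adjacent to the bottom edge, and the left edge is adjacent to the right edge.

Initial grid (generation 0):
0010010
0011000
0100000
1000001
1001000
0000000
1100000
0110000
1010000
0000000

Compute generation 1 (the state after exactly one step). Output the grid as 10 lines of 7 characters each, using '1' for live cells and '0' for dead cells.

Answer: 0011000
0111000
1110000
1100001
1000001
1100000
1110000
0010000
0010000
0100000

Derivation:
Simulating step by step:
Generation 0 (given above): 15 live cells
Generation 1: 21 live cells
(generation 1 grid is the final answer)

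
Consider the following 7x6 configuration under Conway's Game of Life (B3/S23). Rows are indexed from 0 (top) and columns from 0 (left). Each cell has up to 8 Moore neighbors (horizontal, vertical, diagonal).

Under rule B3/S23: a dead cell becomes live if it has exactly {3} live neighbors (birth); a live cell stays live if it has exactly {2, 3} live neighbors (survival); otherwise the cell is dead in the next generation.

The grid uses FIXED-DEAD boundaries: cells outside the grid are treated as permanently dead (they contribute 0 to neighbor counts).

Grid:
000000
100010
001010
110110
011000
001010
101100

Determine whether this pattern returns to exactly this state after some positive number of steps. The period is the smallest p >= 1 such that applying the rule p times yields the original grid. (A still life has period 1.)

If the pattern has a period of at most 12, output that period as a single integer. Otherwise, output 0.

Answer: 0

Derivation:
Simulating and comparing each generation to the original:
Gen 0 (original, given above): 15 live cells
Gen 1: 12 live cells, differs from original
Gen 2: 11 live cells, differs from original
Gen 3: 15 live cells, differs from original
Gen 4: 13 live cells, differs from original
Gen 5: 15 live cells, differs from original
Gen 6: 12 live cells, differs from original
Gen 7: 12 live cells, differs from original
Gen 8: 10 live cells, differs from original
Gen 9: 10 live cells, differs from original
Gen 10: 8 live cells, differs from original
Gen 11: 10 live cells, differs from original
Gen 12: 7 live cells, differs from original
No period found within 12 steps.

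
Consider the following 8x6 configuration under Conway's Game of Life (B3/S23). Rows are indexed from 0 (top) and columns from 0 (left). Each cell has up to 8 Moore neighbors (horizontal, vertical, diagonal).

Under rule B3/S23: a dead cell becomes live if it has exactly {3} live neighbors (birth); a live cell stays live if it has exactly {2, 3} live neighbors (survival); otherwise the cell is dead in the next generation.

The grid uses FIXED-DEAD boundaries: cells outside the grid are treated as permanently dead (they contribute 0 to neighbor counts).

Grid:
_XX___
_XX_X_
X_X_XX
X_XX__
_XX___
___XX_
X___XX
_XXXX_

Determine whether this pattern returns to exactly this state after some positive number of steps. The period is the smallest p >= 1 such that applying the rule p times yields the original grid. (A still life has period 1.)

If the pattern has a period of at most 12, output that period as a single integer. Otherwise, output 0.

Simulating and comparing each generation to the original:
Gen 0 (original, given above): 23 live cells
Gen 1: 25 live cells, differs from original
Gen 2: 26 live cells, differs from original
Gen 3: 16 live cells, differs from original
Gen 4: 18 live cells, differs from original
Gen 5: 15 live cells, differs from original
Gen 6: 20 live cells, differs from original
Gen 7: 8 live cells, differs from original
Gen 8: 4 live cells, differs from original
Gen 9: 0 live cells, differs from original
Gen 10: 0 live cells, differs from original
Gen 11: 0 live cells, differs from original
Gen 12: 0 live cells, differs from original
No period found within 12 steps.

Answer: 0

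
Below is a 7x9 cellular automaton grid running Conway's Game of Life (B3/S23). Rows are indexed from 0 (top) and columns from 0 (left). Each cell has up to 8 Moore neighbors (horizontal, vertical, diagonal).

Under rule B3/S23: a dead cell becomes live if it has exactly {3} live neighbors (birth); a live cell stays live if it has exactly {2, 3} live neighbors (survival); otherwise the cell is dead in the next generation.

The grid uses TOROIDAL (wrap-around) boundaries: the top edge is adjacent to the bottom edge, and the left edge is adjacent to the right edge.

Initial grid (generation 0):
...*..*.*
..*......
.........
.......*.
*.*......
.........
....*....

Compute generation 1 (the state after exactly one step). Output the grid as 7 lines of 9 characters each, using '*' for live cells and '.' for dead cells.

Simulating step by step:
Generation 0 (given above): 8 live cells
Generation 1: 1 live cells
(generation 1 grid is the final answer)

Answer: ...*.....
.........
.........
.........
.........
.........
.........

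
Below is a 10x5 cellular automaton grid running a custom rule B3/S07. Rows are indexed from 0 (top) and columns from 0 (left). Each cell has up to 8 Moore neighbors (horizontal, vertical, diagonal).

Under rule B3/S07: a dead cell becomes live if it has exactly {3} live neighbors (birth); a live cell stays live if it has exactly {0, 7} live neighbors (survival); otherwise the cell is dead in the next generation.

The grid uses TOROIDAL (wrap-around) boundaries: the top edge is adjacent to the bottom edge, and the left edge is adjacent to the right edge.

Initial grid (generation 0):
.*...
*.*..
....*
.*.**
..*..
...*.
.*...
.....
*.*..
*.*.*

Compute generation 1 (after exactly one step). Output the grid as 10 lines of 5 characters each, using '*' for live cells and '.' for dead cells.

Answer: ..***
.*...
.**..
*.*..
....*
..*..
.*...
.*...
...**
...*.

Derivation:
Simulating step by step:
Generation 0 (given above): 15 live cells
Generation 1: 15 live cells
(generation 1 grid is the final answer)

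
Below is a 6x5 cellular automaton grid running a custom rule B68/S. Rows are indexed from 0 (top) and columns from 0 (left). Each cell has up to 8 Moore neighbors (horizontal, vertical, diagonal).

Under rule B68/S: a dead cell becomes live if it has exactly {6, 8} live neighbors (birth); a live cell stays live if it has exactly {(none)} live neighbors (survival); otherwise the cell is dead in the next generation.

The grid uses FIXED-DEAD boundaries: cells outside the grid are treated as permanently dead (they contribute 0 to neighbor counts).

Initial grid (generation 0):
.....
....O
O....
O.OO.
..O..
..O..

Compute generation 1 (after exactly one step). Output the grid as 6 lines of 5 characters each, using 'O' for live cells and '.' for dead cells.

Answer: .....
.....
.....
.....
.....
.....

Derivation:
Simulating step by step:
Generation 0 (given above): 7 live cells
Generation 1: 0 live cells
(generation 1 grid is the final answer)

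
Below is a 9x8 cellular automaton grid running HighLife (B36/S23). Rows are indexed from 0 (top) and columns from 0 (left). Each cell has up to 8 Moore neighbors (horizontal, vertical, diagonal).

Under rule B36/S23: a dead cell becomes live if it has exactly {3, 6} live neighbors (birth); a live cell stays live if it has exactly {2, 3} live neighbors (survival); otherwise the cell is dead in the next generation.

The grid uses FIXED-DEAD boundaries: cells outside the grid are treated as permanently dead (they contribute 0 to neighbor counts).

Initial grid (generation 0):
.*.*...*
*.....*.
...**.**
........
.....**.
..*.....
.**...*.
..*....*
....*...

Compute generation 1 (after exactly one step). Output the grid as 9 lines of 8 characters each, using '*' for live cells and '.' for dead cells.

Simulating step by step:
Generation 0 (given above): 18 live cells
Generation 1: 20 live cells
(generation 1 grid is the final answer)

Answer: ........
..*****.
.....***
....*..*
........
.**..**.
.***....
.***....
........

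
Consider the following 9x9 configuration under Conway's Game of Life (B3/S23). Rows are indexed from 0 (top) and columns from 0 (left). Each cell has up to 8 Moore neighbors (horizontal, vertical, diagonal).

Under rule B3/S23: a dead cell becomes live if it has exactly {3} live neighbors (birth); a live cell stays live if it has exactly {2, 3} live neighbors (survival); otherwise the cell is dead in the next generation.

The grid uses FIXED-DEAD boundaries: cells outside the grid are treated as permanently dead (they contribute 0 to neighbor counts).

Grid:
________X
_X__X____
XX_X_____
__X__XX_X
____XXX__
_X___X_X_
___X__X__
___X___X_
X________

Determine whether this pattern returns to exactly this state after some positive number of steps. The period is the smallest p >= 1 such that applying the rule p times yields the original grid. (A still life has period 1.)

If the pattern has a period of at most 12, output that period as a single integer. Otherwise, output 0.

Simulating and comparing each generation to the original:
Gen 0 (original, given above): 21 live cells
Gen 1: 19 live cells, differs from original
Gen 2: 21 live cells, differs from original
Gen 3: 26 live cells, differs from original
Gen 4: 13 live cells, differs from original
Gen 5: 14 live cells, differs from original
Gen 6: 14 live cells, differs from original
Gen 7: 14 live cells, differs from original
Gen 8: 14 live cells, differs from original
Gen 9: 14 live cells, differs from original
Gen 10: 14 live cells, differs from original
Gen 11: 14 live cells, differs from original
Gen 12: 14 live cells, differs from original
No period found within 12 steps.

Answer: 0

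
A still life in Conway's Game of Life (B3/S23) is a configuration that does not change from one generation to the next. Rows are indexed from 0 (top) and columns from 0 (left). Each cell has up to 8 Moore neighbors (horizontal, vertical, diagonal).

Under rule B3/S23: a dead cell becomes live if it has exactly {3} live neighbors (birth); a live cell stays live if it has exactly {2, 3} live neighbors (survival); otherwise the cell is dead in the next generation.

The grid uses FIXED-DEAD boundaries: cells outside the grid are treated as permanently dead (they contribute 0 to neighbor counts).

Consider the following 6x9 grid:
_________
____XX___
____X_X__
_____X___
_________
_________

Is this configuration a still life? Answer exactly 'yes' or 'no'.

Compute generation 1 and compare to generation 0 (given above):
Generation 1:
_________
____XX___
____X_X__
_____X___
_________
_________
The grids are IDENTICAL -> still life.

Answer: yes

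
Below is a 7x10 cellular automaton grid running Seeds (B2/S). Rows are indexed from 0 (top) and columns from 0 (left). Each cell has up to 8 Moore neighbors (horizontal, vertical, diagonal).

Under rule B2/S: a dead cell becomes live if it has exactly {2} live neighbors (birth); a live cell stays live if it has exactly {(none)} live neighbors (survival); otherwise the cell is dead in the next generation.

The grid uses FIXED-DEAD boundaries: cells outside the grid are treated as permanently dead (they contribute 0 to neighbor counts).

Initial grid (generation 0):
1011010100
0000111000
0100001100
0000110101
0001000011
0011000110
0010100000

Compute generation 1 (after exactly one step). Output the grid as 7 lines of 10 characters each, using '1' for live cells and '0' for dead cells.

Answer: 0100000000
1000000010
0001000000
0011000000
0000010000
0100000000
0100000110

Derivation:
Simulating step by step:
Generation 0 (given above): 24 live cells
Generation 1: 11 live cells
(generation 1 grid is the final answer)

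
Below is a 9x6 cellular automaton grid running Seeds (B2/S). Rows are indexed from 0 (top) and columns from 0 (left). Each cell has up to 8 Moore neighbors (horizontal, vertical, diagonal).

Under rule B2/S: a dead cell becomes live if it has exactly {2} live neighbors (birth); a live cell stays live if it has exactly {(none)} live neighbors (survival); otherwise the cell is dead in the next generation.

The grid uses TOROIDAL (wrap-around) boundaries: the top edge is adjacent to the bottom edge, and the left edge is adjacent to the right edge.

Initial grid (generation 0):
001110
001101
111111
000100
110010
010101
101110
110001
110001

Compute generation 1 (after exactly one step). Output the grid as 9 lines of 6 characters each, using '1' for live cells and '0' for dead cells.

Answer: 000000
000000
000000
000000
000000
000000
000000
000000
000000

Derivation:
Simulating step by step:
Generation 0 (given above): 29 live cells
Generation 1: 0 live cells
(generation 1 grid is the final answer)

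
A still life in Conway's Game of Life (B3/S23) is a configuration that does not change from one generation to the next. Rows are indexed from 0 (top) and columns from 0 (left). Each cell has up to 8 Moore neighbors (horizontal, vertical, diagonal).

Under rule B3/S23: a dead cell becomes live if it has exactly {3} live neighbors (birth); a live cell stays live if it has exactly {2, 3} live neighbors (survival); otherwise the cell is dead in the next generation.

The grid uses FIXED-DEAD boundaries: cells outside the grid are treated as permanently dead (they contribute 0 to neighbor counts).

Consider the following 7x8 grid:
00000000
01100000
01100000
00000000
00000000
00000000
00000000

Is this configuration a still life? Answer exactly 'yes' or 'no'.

Compute generation 1 and compare to generation 0 (given above):
Generation 1:
00000000
01100000
01100000
00000000
00000000
00000000
00000000
The grids are IDENTICAL -> still life.

Answer: yes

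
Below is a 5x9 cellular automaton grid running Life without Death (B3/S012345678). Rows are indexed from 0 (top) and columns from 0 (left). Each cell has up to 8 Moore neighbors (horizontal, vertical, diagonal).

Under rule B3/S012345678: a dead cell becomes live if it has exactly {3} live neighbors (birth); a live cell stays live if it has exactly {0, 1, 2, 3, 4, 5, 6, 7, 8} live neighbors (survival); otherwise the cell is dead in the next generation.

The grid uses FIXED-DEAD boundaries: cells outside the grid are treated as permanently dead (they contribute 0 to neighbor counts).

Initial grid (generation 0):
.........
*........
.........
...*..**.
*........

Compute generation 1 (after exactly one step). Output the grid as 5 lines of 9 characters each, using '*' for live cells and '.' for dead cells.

Answer: .........
*........
.........
...*..**.
*........

Derivation:
Simulating step by step:
Generation 0 (given above): 5 live cells
Generation 1: 5 live cells
(generation 1 grid is the final answer)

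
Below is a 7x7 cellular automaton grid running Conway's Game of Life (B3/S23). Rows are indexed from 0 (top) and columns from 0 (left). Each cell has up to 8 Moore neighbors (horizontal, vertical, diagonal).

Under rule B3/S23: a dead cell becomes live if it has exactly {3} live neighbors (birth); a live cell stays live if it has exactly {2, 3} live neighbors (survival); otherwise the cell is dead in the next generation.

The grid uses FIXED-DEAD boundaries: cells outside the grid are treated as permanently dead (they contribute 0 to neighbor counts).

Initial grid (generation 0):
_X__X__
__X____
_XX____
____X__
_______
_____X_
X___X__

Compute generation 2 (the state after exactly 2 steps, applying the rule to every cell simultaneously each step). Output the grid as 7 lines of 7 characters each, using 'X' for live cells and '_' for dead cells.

Simulating step by step:
Generation 0 (given above): 9 live cells
Generation 1: 5 live cells
_______
__XX___
_XXX___
_______
_______
_______
_______
Generation 2: 5 live cells
(generation 2 grid is the final answer)

Answer: _______
_X_X___
_X_X___
__X____
_______
_______
_______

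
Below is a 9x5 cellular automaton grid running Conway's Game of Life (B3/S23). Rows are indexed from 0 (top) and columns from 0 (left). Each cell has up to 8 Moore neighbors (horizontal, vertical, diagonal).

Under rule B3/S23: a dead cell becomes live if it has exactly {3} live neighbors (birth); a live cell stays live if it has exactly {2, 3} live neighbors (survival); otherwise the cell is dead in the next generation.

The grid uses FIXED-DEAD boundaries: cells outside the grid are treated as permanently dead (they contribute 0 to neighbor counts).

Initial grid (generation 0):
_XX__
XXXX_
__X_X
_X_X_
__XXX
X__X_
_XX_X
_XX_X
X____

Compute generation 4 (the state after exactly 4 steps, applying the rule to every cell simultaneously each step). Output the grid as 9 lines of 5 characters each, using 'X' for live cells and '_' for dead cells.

Answer: _____
_X___
__X__
_X___
_____
_____
_____
_____
_____

Derivation:
Simulating step by step:
Generation 0 (given above): 22 live cells
Generation 1: 13 live cells
X__X_
X____
X___X
_X___
_X__X
_____
X___X
X_X__
_X___
Generation 2: 9 live cells
_____
XX___
XX___
XX___
_____
_____
_X___
X____
_X___
Generation 3: 7 live cells
_____
XX___
__X__
XX___
_____
_____
_____
XX___
_____
Generation 4: 3 live cells
(generation 4 grid is the final answer)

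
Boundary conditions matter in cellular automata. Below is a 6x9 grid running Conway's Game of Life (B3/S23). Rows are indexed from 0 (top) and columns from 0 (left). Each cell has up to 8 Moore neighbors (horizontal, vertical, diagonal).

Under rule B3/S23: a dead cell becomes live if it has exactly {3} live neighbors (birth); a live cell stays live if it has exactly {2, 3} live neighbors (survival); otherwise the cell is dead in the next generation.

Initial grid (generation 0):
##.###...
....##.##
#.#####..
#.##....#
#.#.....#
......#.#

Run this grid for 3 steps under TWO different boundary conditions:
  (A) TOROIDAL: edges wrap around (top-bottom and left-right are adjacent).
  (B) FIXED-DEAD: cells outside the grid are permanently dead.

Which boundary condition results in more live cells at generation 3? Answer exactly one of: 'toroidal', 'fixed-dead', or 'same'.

Answer: toroidal

Derivation:
Under TOROIDAL boundary, generation 3:
..#......
###...###
......#.#
.###.##..
...#..###
.#.#..#.#
Population = 22

Under FIXED-DEAD boundary, generation 3:
......#..
.....#.#.
.#...#..#
.##..#...
..#...#.#
.......#.
Population = 13

Comparison: toroidal=22, fixed-dead=13 -> toroidal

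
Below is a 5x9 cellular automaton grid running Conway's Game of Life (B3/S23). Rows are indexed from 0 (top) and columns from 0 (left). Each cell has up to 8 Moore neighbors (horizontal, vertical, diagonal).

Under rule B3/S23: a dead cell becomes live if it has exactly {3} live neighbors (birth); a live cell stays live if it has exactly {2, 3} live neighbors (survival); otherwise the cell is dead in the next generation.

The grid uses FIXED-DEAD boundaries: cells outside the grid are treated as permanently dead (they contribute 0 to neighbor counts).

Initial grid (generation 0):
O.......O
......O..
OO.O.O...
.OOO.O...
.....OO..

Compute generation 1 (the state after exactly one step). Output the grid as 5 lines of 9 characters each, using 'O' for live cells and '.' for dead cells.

Answer: .........
OO.......
OO.O.OO..
OO.O.O...
..O.OOO..

Derivation:
Simulating step by step:
Generation 0 (given above): 13 live cells
Generation 1: 15 live cells
(generation 1 grid is the final answer)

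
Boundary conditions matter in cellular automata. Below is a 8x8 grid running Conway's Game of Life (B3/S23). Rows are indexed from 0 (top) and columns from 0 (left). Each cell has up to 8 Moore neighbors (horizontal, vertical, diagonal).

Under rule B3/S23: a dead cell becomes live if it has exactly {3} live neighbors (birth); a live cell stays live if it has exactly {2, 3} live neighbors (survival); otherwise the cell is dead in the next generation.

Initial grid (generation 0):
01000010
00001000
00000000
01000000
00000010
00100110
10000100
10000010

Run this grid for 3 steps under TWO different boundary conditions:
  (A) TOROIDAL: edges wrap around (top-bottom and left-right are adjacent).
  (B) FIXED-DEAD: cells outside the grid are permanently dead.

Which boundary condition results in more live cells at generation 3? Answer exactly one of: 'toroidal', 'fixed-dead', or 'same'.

Under TOROIDAL boundary, generation 3:
01001101
00000000
00000000
00000000
00000010
10001110
01011011
01001101
Population = 18

Under FIXED-DEAD boundary, generation 3:
00000000
00000000
00000000
00000000
00000100
00001000
00000100
00000000
Population = 3

Comparison: toroidal=18, fixed-dead=3 -> toroidal

Answer: toroidal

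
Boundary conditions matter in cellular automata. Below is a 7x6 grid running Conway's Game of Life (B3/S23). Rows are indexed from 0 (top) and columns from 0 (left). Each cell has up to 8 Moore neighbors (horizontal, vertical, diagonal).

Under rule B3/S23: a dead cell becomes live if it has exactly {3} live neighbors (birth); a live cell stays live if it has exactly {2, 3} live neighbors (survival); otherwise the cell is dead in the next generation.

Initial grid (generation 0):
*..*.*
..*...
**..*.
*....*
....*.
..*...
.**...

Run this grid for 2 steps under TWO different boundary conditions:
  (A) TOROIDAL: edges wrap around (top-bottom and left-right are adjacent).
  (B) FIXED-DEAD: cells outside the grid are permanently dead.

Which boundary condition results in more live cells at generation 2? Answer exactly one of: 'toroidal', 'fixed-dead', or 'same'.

Under TOROIDAL boundary, generation 2:
*....*
*.****
*...*.
.*....
...***
...**.
*...*.
Population = 17

Under FIXED-DEAD boundary, generation 2:
...*..
*.**..
.....*
**....
*..**.
.*.*..
.*.*..
Population = 14

Comparison: toroidal=17, fixed-dead=14 -> toroidal

Answer: toroidal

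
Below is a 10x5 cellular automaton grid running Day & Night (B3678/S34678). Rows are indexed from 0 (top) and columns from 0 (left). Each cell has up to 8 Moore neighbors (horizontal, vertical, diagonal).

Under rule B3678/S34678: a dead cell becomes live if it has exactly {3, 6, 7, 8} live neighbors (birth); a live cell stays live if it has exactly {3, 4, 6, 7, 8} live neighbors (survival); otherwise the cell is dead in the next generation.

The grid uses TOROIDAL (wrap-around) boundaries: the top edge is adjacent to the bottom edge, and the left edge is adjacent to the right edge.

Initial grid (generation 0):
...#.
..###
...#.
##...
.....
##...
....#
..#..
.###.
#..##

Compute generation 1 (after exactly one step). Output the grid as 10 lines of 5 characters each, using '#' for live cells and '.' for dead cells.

Answer: #...#
..###
##.#.
.....
.....
.....
##...
.##..
####.
.#.##

Derivation:
Simulating step by step:
Generation 0 (given above): 17 live cells
Generation 1: 19 live cells
(generation 1 grid is the final answer)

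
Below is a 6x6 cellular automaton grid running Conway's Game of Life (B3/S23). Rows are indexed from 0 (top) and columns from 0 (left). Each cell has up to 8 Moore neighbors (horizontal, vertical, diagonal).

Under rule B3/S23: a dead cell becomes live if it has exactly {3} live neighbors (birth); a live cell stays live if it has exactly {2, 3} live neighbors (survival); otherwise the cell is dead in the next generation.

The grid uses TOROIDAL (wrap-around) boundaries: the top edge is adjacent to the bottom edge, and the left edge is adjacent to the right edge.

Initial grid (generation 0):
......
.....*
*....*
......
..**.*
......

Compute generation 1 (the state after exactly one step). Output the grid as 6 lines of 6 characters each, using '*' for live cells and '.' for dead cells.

Simulating step by step:
Generation 0 (given above): 6 live cells
Generation 1: 7 live cells
(generation 1 grid is the final answer)

Answer: ......
*....*
*....*
*...**
......
......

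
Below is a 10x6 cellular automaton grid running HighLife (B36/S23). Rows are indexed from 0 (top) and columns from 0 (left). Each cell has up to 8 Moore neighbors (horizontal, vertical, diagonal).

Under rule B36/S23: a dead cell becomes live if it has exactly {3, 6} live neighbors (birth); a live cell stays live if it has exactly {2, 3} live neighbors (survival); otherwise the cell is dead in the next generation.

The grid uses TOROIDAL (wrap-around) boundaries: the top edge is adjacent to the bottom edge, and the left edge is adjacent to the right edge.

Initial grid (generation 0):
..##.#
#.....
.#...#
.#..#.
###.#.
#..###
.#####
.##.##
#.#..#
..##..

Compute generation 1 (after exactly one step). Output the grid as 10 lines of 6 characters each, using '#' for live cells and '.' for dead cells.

Simulating step by step:
Generation 0 (given above): 30 live cells
Generation 1: 24 live cells
(generation 1 grid is the final answer)

Answer: .####.
###.##
.#...#
...##.
..#..#
.##...
#.....
#..#..
#....#
#....#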